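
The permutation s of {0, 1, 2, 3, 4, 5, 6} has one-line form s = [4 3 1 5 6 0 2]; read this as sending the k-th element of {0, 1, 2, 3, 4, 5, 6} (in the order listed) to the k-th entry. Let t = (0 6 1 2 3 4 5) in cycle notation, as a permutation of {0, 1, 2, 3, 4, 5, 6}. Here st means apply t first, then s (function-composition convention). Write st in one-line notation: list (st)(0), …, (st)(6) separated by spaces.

Chase each element through t then s: 0 → 6 → 2; 1 → 2 → 1; 2 → 3 → 5; 3 → 4 → 6; 4 → 5 → 0; 5 → 0 → 4; 6 → 1 → 3.
So st in one-line form is 2 1 5 6 0 4 3.

2 1 5 6 0 4 3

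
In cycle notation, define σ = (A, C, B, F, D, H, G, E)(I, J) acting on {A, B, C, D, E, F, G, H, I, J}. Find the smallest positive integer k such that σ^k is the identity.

8

The disjoint cycles have lengths 8, 2.
The order of σ is the least common multiple of its cycle lengths: lcm(8, 2) = 8.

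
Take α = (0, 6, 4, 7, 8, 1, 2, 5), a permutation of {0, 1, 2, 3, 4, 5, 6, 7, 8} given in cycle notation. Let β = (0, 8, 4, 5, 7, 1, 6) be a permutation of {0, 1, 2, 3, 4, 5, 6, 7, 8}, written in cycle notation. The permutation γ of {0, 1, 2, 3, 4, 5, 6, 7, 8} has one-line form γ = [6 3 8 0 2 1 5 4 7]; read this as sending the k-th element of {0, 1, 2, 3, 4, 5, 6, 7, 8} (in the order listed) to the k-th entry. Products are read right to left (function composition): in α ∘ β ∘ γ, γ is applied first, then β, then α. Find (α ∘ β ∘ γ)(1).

Chase 1: γ(1) = 3; β(3) = 3; α(3) = 3. Hence (α ∘ β ∘ γ)(1) = 3.

3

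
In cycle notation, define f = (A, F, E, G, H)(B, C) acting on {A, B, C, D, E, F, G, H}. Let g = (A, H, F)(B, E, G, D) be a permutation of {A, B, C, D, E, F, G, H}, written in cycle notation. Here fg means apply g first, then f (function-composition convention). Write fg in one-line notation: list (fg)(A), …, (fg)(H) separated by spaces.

Chase each element through g then f: A → H → A; B → E → G; C → C → B; D → B → C; E → G → H; F → A → F; G → D → D; H → F → E.
So fg in one-line form is A G B C H F D E.

A G B C H F D E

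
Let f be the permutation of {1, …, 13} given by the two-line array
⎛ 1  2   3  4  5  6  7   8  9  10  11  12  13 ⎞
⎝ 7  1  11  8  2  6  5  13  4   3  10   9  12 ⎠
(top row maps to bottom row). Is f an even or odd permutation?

In disjoint-cycle form the cycle lengths are 5, 4, 3, 1.
A cycle of length ℓ contributes ℓ−1 transpositions, so f is a product of 4 + 3 + 2 = 9 transpositions — odd.

odd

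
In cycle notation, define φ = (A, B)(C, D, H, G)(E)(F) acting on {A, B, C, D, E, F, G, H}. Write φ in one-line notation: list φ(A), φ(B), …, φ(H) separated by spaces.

Each element maps to the next entry in its cycle (wrapping to the front): A→B, B→A, C→D, D→H, E→E, F→F, G→C, H→G.
So the one-line form is B A D H E F C G.

B A D H E F C G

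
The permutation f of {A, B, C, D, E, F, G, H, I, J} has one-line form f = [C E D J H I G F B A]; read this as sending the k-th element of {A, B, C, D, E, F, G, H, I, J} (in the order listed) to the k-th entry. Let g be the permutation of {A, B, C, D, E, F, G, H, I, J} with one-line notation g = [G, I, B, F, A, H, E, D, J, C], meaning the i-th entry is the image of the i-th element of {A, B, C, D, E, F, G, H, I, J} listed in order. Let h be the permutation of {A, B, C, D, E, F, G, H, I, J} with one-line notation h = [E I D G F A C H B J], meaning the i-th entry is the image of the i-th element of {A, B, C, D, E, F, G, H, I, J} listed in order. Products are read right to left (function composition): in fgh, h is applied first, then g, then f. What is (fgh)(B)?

A

(fgh)(B) = f(g(h(B))). h(B) = I, then g(I) = J, then f(J) = A, so the result is A.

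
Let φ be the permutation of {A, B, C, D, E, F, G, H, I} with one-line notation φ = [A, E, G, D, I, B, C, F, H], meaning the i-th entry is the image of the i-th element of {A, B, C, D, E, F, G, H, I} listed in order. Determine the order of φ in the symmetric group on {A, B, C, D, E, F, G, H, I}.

The disjoint-cycle form of φ has cycle lengths 5, 2, 1, 1.
The order of φ is the least common multiple of its cycle lengths: lcm(5, 2) = 10.

10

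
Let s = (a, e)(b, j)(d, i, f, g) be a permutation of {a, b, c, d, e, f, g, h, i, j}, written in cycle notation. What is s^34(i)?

g

i lies in the 4-cycle (d, i, f, g).
Since the cycle has length 4, s^34 acts on it the same as s^2 (34 mod 4 = 2).
Advancing 2 steps from i: i → f → g.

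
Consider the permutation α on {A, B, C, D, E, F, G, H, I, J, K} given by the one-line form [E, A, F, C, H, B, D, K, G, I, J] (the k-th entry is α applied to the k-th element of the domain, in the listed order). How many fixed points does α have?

No element satisfies α(x) = x, so there are 0 fixed points.

0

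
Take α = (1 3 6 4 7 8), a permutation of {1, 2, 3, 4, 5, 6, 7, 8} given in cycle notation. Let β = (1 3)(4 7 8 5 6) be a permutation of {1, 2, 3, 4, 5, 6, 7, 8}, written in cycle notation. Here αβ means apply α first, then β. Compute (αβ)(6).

First apply α: α(6) = 4, then β(4) = 7. Thus (αβ)(6) = 7.

7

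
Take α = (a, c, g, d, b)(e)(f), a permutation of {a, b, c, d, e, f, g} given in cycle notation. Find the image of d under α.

Within (a, c, g, d, b), d ↦ b.

b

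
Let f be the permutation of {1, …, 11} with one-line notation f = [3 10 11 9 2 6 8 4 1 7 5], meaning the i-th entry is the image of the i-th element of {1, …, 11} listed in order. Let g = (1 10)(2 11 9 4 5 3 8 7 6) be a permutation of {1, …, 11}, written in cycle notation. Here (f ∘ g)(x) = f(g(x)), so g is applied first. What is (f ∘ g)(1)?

g(1) = 10, then f(10) = 7; composing gives (f ∘ g)(1) = 7.

7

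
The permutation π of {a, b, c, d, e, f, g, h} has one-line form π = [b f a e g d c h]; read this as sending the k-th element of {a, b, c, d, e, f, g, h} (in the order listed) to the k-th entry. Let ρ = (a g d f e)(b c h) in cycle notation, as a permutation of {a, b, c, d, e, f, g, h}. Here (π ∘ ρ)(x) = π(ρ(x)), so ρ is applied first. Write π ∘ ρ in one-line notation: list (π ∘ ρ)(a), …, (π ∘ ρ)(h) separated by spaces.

Chase each element through ρ then π: a → g → c; b → c → a; c → h → h; d → f → d; e → a → b; f → e → g; g → d → e; h → b → f.
So π ∘ ρ in one-line form is c a h d b g e f.

c a h d b g e f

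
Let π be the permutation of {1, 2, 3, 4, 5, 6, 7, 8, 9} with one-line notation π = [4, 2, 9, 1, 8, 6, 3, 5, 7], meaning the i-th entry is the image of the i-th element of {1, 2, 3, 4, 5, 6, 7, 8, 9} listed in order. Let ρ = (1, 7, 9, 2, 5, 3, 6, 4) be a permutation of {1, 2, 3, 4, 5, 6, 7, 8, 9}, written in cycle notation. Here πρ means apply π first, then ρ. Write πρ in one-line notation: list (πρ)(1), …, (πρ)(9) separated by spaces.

1 5 2 7 8 4 6 3 9

(πρ)(x) = ρ(π(x)). Computing each image: ρ(π(1)) = ρ(4) = 1, ρ(π(2)) = ρ(2) = 5, ρ(π(3)) = ρ(9) = 2, ρ(π(4)) = ρ(1) = 7, ρ(π(5)) = ρ(8) = 8, ρ(π(6)) = ρ(6) = 4, ρ(π(7)) = ρ(3) = 6, ρ(π(8)) = ρ(5) = 3, ρ(π(9)) = ρ(7) = 9.
Hence πρ = [1 5 2 7 8 4 6 3 9].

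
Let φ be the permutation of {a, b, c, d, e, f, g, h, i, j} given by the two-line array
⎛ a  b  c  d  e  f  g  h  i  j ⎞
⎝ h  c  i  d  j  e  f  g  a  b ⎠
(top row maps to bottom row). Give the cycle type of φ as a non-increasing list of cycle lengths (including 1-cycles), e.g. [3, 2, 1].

[9, 1]

The disjoint cycles are (a h g f e j b c i)(d), with lengths 9, 1 in non-increasing order.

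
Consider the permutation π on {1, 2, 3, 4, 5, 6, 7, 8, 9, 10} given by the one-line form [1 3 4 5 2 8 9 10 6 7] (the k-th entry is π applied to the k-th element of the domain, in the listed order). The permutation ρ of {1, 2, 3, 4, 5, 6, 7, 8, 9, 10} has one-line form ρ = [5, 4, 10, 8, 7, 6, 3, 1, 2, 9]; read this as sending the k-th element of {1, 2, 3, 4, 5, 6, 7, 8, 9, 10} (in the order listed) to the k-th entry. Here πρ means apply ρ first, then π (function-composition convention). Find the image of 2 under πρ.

5

First apply ρ: ρ(2) = 4, then π(4) = 5. Thus (πρ)(2) = 5.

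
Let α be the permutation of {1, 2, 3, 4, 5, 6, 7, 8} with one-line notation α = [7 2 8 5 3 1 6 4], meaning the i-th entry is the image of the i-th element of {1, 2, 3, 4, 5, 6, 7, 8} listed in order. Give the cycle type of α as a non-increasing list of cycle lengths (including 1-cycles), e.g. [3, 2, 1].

The disjoint cycles are (1 7 6)(2)(3 8 4 5), with lengths 4, 3, 1 in non-increasing order.

[4, 3, 1]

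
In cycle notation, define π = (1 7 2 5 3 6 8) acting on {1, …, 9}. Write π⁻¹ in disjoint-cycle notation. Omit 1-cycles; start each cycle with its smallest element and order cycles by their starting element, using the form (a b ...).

The inverse reverses each cycle.
Reversing each cycle of π and rotating so the smallest element leads gives (1 8 6 3 5 2 7).

(1 8 6 3 5 2 7)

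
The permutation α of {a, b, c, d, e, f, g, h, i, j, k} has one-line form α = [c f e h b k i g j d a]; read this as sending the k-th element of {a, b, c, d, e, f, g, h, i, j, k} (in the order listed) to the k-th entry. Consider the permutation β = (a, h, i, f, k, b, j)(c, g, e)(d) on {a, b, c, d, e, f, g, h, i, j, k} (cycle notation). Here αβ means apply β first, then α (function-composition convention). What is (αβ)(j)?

(αβ)(j) = α(β(j)). β(j) = a, then α(a) = c. So (αβ)(j) = c.

c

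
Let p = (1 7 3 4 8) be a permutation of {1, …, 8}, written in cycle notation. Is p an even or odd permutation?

even

The cycle lengths are 5, 1, 1, 1.
A cycle of length ℓ contributes ℓ−1 transpositions, so p is a product of 4 transpositions — even.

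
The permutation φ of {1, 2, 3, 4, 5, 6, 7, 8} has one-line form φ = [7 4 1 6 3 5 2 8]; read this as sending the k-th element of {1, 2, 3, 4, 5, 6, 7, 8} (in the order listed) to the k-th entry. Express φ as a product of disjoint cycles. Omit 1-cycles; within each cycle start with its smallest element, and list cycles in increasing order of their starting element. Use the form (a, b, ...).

(1, 7, 2, 4, 6, 5, 3)

From 1: 1 → 7 → 2 → 4 → 6 → 5 → 3 → 1, closing the cycle (1, 7, 2, 4, 6, 5, 3).
Continuing from each remaining unvisited element yields (1, 7, 2, 4, 6, 5, 3).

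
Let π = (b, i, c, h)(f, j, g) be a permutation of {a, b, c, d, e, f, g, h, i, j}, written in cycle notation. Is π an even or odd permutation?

odd

The cycle lengths are 4, 3, 1, 1, 1.
A cycle is odd iff its length is even; π has 1 even-length cycle, so sgn(π) = (−1)^1 and π is odd.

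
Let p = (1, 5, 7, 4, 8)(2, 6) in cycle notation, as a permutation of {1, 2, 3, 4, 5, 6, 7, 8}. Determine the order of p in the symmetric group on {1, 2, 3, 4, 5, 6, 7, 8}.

The disjoint cycles have lengths 5, 2, 1.
The order is lcm(5, 2) = 10.

10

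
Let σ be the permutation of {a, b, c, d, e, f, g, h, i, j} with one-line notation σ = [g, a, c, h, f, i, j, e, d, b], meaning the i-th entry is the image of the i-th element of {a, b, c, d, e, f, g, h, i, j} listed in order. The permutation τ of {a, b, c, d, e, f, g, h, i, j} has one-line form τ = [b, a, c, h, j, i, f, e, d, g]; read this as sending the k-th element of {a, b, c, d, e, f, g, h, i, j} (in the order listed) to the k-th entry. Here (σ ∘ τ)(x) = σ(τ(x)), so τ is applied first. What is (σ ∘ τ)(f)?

d

First apply τ: τ(f) = i, then σ(i) = d. Thus (σ ∘ τ)(f) = d.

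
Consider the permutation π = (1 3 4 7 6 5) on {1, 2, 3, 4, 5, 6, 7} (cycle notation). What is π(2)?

2 does not appear in any cycle of π, so it is a fixed point: π(2) = 2.

2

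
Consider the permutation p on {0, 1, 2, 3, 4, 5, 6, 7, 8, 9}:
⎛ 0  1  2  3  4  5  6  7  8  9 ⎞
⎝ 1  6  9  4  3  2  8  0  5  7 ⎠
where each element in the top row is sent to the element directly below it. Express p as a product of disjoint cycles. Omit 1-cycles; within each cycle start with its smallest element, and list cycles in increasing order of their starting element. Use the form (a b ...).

Iterating p from 0 gives 0 → 1 → 6 → 8 → 5 → 2 → 9 → 7 → 0; that is the 8-cycle (0 1 6 8 5 2 9 7).
Repeating from the next unused element and collecting all non-trivial cycles gives (0 1 6 8 5 2 9 7)(3 4).

(0 1 6 8 5 2 9 7)(3 4)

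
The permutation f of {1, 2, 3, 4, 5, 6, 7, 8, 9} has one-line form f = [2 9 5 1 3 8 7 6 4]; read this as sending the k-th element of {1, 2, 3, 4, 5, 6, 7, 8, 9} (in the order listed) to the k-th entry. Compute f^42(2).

Tracing 2 → 9 → … returns to 2 after 4 steps, so 2 lies in a 4-cycle (1, 2, 9, 4).
Powers repeat with period 4 on this cycle, and 42 mod 4 = 2, so f^42(2) = f^2(2).
Advancing 2 steps from 2: 2 → 9 → 4.

4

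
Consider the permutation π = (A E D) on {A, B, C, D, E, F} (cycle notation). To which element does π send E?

E appears in (A E D); the next entry (wrapping around) is D.

D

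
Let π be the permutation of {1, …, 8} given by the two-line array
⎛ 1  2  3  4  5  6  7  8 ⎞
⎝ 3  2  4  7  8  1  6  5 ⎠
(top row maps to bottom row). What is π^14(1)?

Tracing 1 → 3 → … returns to 1 after 5 steps, so 1 lies in a 5-cycle (1, 3, 4, 7, 6).
On a 5-cycle, π^5 is the identity, so π^14 = π^4 there (14 ≡ 4 mod 5).
Advancing 4 steps from 1: 1 → 3 → 4 → 7 → 6.

6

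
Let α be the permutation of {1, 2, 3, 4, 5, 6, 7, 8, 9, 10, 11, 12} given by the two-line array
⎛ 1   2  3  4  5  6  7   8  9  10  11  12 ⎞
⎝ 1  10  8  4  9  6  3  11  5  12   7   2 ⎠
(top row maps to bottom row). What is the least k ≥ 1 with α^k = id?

12

The disjoint-cycle form of α has cycle lengths 4, 3, 2, 1, 1, 1.
The order of α is the least common multiple of its cycle lengths: lcm(4, 3, 2) = 12.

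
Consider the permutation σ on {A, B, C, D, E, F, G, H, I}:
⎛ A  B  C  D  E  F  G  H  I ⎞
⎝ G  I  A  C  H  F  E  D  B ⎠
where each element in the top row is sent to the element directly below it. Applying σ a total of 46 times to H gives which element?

Tracing H → D → … returns to H after 6 steps, so H lies in a 6-cycle (A, G, E, H, D, C).
Powers repeat with period 6 on this cycle, and 46 mod 6 = 4, so σ^46(H) = σ^4(H).
Stepping 4 places around the cycle: H → D → C → A → G.

G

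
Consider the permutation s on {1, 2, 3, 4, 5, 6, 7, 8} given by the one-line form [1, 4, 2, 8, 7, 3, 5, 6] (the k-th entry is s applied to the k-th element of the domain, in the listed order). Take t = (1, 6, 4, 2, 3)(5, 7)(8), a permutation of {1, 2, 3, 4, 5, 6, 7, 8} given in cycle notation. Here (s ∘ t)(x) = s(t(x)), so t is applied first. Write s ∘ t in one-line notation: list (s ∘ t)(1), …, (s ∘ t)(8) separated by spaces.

3 2 1 4 5 8 7 6

Chase each element through t then s: 1 → 6 → 3; 2 → 3 → 2; 3 → 1 → 1; 4 → 2 → 4; 5 → 7 → 5; 6 → 4 → 8; 7 → 5 → 7; 8 → 8 → 6.
So s ∘ t in one-line form is 3 2 1 4 5 8 7 6.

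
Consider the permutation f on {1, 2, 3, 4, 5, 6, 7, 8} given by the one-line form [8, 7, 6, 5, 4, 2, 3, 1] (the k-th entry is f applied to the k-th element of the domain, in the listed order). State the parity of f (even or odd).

In disjoint-cycle form the cycle lengths are 4, 2, 2.
A cycle of length ℓ contributes ℓ−1 transpositions, so f is a product of 3 + 1 + 1 = 5 transpositions — odd.

odd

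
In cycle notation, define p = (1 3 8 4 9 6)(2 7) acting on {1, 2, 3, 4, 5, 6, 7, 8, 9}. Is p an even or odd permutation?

The cycle lengths are 6, 2, 1.
A cycle of length ℓ contributes ℓ−1 transpositions, so p is a product of 5 + 1 = 6 transpositions — even.

even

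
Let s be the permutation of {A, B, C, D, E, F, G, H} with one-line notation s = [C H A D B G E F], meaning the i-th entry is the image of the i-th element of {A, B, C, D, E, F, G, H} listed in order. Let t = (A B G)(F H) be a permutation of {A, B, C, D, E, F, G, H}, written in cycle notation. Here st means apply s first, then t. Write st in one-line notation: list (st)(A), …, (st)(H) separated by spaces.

C F B D G A E H

For each element, apply s then t: A → C → C; B → H → F; C → A → B; D → D → D; E → B → G; F → G → A; G → E → E; H → F → H.
So st in one-line form is C F B D G A E H.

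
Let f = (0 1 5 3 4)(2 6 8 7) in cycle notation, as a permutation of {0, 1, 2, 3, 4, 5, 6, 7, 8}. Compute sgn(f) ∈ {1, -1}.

The cycle lengths are 5, 4.
A cycle of length ℓ contributes ℓ−1 transpositions, so f is a product of 4 + 3 = 7 transpositions — odd.

-1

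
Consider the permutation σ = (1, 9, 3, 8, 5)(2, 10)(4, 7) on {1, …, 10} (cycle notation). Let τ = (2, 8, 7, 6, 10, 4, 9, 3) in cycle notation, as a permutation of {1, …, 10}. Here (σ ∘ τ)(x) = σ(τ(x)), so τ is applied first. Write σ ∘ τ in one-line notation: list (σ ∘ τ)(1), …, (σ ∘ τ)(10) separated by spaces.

(σ ∘ τ)(x) = σ(τ(x)). Computing each image: σ(τ(1)) = σ(1) = 9, σ(τ(2)) = σ(8) = 5, σ(τ(3)) = σ(2) = 10, σ(τ(4)) = σ(9) = 3, σ(τ(5)) = σ(5) = 1, σ(τ(6)) = σ(10) = 2, σ(τ(7)) = σ(6) = 6, σ(τ(8)) = σ(7) = 4, σ(τ(9)) = σ(3) = 8, σ(τ(10)) = σ(4) = 7.
Hence σ ∘ τ = [9 5 10 3 1 2 6 4 8 7].

9 5 10 3 1 2 6 4 8 7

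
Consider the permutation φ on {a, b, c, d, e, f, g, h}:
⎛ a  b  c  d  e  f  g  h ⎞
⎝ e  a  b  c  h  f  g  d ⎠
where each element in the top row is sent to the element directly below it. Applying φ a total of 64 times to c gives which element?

h

Tracing c → b → … returns to c after 6 steps, so c lies in a 6-cycle (a, e, h, d, c, b).
Powers repeat with period 6 on this cycle, and 64 mod 6 = 4, so φ^64(c) = φ^4(c).
Advancing 4 steps from c: c → b → a → e → h.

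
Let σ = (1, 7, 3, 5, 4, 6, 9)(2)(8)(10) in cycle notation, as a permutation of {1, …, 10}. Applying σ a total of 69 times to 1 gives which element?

1 lies in the 7-cycle (1, 7, 3, 5, 4, 6, 9).
Powers repeat with period 7 on this cycle, and 69 mod 7 = 6, so σ^69(1) = σ^6(1).
Stepping 6 places around the cycle: 1 → 7 → 3 → 5 → 4 → 6 → 9.

9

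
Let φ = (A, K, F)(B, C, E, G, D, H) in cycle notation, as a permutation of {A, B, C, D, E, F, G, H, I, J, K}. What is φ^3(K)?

K

K lies in the 3-cycle (A, K, F).
Powers repeat with period 3 on this cycle, and 3 mod 3 = 0, so φ^3(K) = φ^0(K).
So φ^3(K) = K.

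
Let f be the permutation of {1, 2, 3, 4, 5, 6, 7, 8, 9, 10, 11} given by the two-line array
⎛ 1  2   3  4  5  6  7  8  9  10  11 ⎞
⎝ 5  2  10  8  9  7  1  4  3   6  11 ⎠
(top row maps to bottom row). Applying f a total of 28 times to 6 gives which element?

Tracing 6 → 7 → … returns to 6 after 7 steps, so 6 lies in a 7-cycle (1 5 9 3 10 6 7).
Powers repeat with period 7 on this cycle, and 28 mod 7 = 0, so f^28(6) = f^0(6).
So f^28(6) = 6.

6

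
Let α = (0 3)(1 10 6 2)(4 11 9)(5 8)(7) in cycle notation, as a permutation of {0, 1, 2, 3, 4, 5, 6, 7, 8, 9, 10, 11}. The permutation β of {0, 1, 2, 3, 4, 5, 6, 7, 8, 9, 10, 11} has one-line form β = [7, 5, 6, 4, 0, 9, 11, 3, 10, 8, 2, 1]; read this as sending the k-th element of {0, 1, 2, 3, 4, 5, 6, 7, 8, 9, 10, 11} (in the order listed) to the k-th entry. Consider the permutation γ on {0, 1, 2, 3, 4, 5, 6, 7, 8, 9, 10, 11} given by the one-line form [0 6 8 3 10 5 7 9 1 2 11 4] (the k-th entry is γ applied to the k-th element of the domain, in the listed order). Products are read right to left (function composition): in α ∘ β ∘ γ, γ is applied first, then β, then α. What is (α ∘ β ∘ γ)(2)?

6

Chase 2: γ(2) = 8; β(8) = 10; α(10) = 6. Hence (α ∘ β ∘ γ)(2) = 6.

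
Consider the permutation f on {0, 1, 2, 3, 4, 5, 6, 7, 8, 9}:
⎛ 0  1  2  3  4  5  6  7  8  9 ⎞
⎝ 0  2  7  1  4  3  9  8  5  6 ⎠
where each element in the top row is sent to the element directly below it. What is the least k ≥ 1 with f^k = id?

Writing f as disjoint cycles, the cycle lengths are 6, 2, 1, 1.
The order of f is the least common multiple of its cycle lengths: lcm(6, 2) = 6.

6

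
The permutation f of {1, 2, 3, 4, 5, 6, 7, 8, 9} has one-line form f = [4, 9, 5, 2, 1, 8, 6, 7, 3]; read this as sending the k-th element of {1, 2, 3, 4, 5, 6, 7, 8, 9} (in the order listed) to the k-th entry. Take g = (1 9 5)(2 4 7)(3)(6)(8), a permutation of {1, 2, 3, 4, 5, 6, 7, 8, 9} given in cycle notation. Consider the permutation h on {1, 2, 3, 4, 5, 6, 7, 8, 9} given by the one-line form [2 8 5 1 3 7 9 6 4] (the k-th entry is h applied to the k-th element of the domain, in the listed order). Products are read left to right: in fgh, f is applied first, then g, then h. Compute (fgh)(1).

9

Chase 1: f(1) = 4; g(4) = 7; h(7) = 9. Hence (fgh)(1) = 9.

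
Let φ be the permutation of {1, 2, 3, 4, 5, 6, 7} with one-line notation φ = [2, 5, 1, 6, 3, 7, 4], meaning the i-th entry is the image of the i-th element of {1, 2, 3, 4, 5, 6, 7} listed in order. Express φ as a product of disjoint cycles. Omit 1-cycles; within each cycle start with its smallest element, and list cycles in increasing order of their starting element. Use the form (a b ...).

Iterating φ from 1 gives 1 → 2 → 5 → 3 → 1; that is the 4-cycle (1 2 5 3).
Continuing from each remaining unvisited element yields (1 2 5 3)(4 6 7).

(1 2 5 3)(4 6 7)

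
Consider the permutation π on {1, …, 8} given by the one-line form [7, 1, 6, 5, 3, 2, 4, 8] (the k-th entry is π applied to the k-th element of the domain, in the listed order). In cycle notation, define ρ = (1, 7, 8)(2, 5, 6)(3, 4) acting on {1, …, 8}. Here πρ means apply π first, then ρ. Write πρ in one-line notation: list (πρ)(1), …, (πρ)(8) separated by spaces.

(πρ)(x) = ρ(π(x)). Computing each image: ρ(π(1)) = ρ(7) = 8, ρ(π(2)) = ρ(1) = 7, ρ(π(3)) = ρ(6) = 2, ρ(π(4)) = ρ(5) = 6, ρ(π(5)) = ρ(3) = 4, ρ(π(6)) = ρ(2) = 5, ρ(π(7)) = ρ(4) = 3, ρ(π(8)) = ρ(8) = 1.
Hence πρ = [8 7 2 6 4 5 3 1].

8 7 2 6 4 5 3 1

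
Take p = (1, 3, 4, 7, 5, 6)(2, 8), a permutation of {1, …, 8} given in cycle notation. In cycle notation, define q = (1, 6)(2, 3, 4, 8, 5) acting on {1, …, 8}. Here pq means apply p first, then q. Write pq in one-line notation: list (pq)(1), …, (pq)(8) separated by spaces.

4 5 8 7 1 6 2 3

For each element, apply p then q: 1 → 3 → 4; 2 → 8 → 5; 3 → 4 → 8; 4 → 7 → 7; 5 → 6 → 1; 6 → 1 → 6; 7 → 5 → 2; 8 → 2 → 3.
So pq in one-line form is 4 5 8 7 1 6 2 3.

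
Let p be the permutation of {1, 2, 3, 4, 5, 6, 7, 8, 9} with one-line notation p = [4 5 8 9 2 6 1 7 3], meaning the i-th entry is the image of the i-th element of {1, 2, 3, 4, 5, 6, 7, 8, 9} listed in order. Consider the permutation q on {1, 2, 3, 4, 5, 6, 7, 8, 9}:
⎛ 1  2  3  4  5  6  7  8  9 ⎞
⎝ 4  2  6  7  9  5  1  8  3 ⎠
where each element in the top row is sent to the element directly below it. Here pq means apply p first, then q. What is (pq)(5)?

2

p(5) = 2, then q(2) = 2; composing gives (pq)(5) = 2.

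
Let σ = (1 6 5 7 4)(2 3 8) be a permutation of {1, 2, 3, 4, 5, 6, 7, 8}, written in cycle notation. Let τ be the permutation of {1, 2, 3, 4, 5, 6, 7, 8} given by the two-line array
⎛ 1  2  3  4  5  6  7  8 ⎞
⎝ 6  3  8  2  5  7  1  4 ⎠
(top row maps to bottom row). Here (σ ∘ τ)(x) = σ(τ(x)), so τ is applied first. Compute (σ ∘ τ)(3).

τ(3) = 8, then σ(8) = 2; composing gives (σ ∘ τ)(3) = 2.

2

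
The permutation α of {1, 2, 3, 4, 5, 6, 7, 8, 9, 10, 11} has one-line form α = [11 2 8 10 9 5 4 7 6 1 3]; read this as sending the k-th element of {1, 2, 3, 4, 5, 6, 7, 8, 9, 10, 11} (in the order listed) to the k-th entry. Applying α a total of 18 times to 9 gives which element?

Tracing 9 → 6 → … returns to 9 after 3 steps, so 9 lies in a 3-cycle (5, 9, 6).
Powers repeat with period 3 on this cycle, and 18 mod 3 = 0, so α^18(9) = α^0(9).
So α^18(9) = 9.

9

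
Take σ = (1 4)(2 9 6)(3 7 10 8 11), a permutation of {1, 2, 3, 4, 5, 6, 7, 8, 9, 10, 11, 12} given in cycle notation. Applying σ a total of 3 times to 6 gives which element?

6

6 lies in the 3-cycle (2 9 6).
On a 3-cycle, σ^3 is the identity, so σ^3 = σ^0 there (3 ≡ 0 mod 3).
So σ^3(6) = 6.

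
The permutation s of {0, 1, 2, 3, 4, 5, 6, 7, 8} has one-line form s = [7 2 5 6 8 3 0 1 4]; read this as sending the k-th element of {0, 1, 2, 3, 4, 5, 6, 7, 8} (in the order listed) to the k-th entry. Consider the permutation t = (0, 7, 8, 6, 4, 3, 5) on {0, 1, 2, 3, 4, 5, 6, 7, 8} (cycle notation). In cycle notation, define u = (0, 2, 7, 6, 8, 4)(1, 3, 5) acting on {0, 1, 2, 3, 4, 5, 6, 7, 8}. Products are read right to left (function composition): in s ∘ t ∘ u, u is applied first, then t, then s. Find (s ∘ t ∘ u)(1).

Apply the permutations in order: u(1) = 3, then t(3) = 5, then s(5) = 3. So (s ∘ t ∘ u)(1) = 3.

3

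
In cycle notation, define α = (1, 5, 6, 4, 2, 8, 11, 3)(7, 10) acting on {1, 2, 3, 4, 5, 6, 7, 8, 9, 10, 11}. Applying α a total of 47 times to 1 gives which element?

1 lies in the 8-cycle (1, 5, 6, 4, 2, 8, 11, 3).
On an 8-cycle, α^8 is the identity, so α^47 = α^7 there (47 ≡ 7 mod 8).
Stepping 7 places around the cycle: 1 → 5 → 6 → 4 → 2 → 8 → 11 → 3.

3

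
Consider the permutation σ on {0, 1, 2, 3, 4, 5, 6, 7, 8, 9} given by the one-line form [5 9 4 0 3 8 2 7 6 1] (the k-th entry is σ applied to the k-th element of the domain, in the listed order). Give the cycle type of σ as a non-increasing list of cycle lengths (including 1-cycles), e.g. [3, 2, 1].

[7, 2, 1]

The disjoint cycles are (0, 5, 8, 6, 2, 4, 3)(1, 9)(7), with lengths 7, 2, 1 in non-increasing order.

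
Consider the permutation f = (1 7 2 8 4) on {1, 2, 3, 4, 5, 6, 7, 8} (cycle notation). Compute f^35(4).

4 lies in the 5-cycle (1 7 2 8 4).
Powers repeat with period 5 on this cycle, and 35 mod 5 = 0, so f^35(4) = f^0(4).
So f^35(4) = 4.

4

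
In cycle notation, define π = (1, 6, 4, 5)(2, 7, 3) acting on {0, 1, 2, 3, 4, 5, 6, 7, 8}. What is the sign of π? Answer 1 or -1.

The cycle lengths are 4, 3, 1, 1.
A cycle is odd iff its length is even; π has 1 even-length cycle, so sgn(π) = (−1)^1 and π is odd.

-1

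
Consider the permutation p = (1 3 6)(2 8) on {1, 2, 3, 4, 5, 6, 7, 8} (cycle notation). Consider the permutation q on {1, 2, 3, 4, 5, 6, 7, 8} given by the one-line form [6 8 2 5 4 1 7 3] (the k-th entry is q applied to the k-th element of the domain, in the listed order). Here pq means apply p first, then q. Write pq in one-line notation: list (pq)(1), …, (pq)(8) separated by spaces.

2 3 1 5 4 6 7 8

(pq)(x) = q(p(x)). Computing each image: q(p(1)) = q(3) = 2, q(p(2)) = q(8) = 3, q(p(3)) = q(6) = 1, q(p(4)) = q(4) = 5, q(p(5)) = q(5) = 4, q(p(6)) = q(1) = 6, q(p(7)) = q(7) = 7, q(p(8)) = q(2) = 8.
Hence pq = [2 3 1 5 4 6 7 8].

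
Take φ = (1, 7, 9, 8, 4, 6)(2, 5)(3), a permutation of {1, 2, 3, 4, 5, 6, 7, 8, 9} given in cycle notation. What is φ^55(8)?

4

8 lies in the 6-cycle (1, 7, 9, 8, 4, 6).
Powers repeat with period 6 on this cycle, and 55 mod 6 = 1, so φ^55(8) = φ^1(8).
Stepping 1 place around the cycle: 8 → 4.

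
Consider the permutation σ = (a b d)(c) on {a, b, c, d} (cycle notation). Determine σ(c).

The 1-cycle (c) fixes c, so σ(c) = c.

c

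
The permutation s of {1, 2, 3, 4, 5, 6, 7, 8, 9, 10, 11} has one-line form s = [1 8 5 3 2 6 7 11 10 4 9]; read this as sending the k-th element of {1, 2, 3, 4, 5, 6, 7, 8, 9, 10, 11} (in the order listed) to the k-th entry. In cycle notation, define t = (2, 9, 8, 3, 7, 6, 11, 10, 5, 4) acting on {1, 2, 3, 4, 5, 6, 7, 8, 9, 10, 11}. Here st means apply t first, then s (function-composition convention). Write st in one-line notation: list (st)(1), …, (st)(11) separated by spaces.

1 10 7 8 3 9 6 5 11 2 4

Chase each element through t then s: 1 → 1 → 1; 2 → 9 → 10; 3 → 7 → 7; 4 → 2 → 8; 5 → 4 → 3; 6 → 11 → 9; 7 → 6 → 6; 8 → 3 → 5; 9 → 8 → 11; 10 → 5 → 2; 11 → 10 → 4.
So st in one-line form is 1 10 7 8 3 9 6 5 11 2 4.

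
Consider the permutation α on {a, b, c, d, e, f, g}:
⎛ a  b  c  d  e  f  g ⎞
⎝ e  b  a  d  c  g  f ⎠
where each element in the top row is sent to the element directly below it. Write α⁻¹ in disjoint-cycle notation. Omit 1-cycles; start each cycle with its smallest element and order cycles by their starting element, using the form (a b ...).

(a c e)(f g)

First write α in disjoint cycles: (a e c)(f g).
The inverse reverses every cycle; in canonical form, α⁻¹ = (a c e)(f g).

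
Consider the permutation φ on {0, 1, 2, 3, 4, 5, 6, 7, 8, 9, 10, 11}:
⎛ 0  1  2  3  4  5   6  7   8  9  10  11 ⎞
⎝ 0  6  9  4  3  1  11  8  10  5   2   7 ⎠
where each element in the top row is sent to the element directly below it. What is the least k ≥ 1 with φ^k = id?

18

The disjoint-cycle form of φ has cycle lengths 9, 2, 1.
The order of φ is the least common multiple of its cycle lengths: lcm(9, 2) = 18.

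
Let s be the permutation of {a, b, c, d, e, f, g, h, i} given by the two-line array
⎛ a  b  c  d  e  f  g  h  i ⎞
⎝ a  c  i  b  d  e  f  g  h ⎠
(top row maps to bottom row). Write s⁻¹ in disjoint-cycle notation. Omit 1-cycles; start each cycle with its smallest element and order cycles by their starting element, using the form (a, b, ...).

(b, d, e, f, g, h, i, c)

The cycle decomposition of s is (b, c, i, h, g, f, e, d).
Reversing each cycle (and rotating so the smallest element leads) gives s⁻¹ = (b, d, e, f, g, h, i, c).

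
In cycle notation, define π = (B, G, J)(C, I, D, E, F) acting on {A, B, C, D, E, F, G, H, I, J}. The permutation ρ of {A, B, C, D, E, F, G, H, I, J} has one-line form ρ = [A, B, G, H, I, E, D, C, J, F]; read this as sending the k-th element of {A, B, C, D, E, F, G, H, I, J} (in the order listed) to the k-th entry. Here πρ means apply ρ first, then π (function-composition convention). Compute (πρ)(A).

(πρ)(A) = π(ρ(A)). ρ(A) = A, then π(A) = A. So (πρ)(A) = A.

A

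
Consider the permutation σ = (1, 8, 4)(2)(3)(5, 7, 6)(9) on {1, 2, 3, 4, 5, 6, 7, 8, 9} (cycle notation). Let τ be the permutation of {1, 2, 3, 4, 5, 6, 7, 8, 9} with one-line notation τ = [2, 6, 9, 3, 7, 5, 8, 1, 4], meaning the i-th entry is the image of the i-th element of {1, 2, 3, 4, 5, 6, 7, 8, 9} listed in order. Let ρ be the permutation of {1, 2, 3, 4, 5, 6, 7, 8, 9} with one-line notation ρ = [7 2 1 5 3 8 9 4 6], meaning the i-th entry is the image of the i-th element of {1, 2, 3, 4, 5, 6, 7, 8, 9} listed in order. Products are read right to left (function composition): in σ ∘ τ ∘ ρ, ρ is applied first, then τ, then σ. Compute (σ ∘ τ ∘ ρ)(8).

3

Chase 8: ρ(8) = 4; τ(4) = 3; σ(3) = 3. Hence (σ ∘ τ ∘ ρ)(8) = 3.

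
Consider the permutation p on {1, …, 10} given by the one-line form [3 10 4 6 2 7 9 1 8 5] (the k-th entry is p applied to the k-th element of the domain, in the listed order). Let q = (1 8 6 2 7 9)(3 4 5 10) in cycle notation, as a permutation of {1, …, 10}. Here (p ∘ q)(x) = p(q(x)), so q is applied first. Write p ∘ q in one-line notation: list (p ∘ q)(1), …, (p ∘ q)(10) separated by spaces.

1 9 6 2 5 10 8 7 3 4

Chase each element through q then p: 1 → 8 → 1; 2 → 7 → 9; 3 → 4 → 6; 4 → 5 → 2; 5 → 10 → 5; 6 → 2 → 10; 7 → 9 → 8; 8 → 6 → 7; 9 → 1 → 3; 10 → 3 → 4.
Collecting the images, p ∘ q = [1 9 6 2 5 10 8 7 3 4].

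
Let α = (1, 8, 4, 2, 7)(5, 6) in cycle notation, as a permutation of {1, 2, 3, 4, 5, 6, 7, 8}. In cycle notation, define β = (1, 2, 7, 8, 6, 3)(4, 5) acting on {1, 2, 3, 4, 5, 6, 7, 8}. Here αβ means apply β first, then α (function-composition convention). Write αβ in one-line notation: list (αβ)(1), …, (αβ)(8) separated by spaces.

Chase each element through β then α: 1 → 2 → 7; 2 → 7 → 1; 3 → 1 → 8; 4 → 5 → 6; 5 → 4 → 2; 6 → 3 → 3; 7 → 8 → 4; 8 → 6 → 5.
So αβ in one-line form is 7 1 8 6 2 3 4 5.

7 1 8 6 2 3 4 5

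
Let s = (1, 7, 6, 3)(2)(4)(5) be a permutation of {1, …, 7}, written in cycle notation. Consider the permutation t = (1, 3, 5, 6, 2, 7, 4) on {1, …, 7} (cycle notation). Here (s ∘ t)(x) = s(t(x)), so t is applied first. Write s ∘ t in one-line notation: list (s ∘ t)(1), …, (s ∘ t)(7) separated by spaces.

1 6 5 7 3 2 4

Chase each element through t then s: 1 → 3 → 1; 2 → 7 → 6; 3 → 5 → 5; 4 → 1 → 7; 5 → 6 → 3; 6 → 2 → 2; 7 → 4 → 4.
Collecting the images, s ∘ t = [1 6 5 7 3 2 4].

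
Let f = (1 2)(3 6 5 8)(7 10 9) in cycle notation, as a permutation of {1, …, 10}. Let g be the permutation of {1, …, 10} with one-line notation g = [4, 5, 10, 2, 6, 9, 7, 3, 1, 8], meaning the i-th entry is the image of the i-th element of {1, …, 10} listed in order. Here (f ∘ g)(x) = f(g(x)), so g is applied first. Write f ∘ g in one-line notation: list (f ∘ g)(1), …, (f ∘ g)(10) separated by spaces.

Chase each element through g then f: 1 → 4 → 4; 2 → 5 → 8; 3 → 10 → 9; 4 → 2 → 1; 5 → 6 → 5; 6 → 9 → 7; 7 → 7 → 10; 8 → 3 → 6; 9 → 1 → 2; 10 → 8 → 3.
Collecting the images, f ∘ g = [4 8 9 1 5 7 10 6 2 3].

4 8 9 1 5 7 10 6 2 3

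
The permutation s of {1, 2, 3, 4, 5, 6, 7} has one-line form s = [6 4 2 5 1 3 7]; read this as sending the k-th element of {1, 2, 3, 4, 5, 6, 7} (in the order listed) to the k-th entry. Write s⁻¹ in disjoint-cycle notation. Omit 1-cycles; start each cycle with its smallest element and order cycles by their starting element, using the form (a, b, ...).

(1, 5, 4, 2, 3, 6)

First write s in disjoint cycles: (1, 6, 3, 2, 4, 5).
The inverse reverses every cycle; in canonical form, s⁻¹ = (1, 5, 4, 2, 3, 6).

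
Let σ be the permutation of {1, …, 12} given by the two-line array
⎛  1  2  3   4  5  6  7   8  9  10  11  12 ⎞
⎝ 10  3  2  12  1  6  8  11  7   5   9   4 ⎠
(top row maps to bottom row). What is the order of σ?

12

Decomposing into disjoint cycles gives cycle lengths 4, 3, 2, 2, 1.
The order is lcm(4, 3, 2, 2) = 12.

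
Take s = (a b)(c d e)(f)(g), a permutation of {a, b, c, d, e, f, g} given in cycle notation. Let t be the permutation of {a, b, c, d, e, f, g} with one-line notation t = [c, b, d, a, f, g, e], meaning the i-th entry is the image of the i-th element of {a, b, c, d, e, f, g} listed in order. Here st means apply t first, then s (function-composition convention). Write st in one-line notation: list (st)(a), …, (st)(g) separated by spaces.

For each element, apply t then s: a → c → d; b → b → a; c → d → e; d → a → b; e → f → f; f → g → g; g → e → c.
So st in one-line form is d a e b f g c.

d a e b f g c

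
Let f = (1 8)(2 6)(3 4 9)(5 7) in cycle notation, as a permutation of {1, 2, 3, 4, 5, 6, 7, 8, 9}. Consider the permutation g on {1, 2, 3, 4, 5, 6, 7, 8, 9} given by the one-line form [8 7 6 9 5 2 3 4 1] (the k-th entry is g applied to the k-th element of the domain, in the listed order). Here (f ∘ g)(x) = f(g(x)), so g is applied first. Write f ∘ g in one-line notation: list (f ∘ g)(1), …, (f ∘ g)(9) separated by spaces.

1 5 2 3 7 6 4 9 8

(f ∘ g)(x) = f(g(x)). Computing each image: f(g(1)) = f(8) = 1, f(g(2)) = f(7) = 5, f(g(3)) = f(6) = 2, f(g(4)) = f(9) = 3, f(g(5)) = f(5) = 7, f(g(6)) = f(2) = 6, f(g(7)) = f(3) = 4, f(g(8)) = f(4) = 9, f(g(9)) = f(1) = 8.
Hence f ∘ g = [1 5 2 3 7 6 4 9 8].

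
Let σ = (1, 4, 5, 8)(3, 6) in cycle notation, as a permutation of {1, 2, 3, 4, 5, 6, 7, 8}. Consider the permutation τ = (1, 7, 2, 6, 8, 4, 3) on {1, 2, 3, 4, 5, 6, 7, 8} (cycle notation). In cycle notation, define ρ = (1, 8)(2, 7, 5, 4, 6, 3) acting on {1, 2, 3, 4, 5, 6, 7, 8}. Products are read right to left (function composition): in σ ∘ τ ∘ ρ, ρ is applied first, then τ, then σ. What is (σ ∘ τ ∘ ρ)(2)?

Apply the permutations in order: ρ(2) = 7, then τ(7) = 2, then σ(2) = 2. So (σ ∘ τ ∘ ρ)(2) = 2.

2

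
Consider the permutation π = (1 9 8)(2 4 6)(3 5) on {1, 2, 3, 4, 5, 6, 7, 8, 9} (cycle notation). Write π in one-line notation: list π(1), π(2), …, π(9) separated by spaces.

Image by image: 1↦9, 2↦4, 3↦5, 4↦6, 5↦3, 6↦2, 7↦7, 8↦1, 9↦8.
So the one-line form is 9 4 5 6 3 2 7 1 8.

9 4 5 6 3 2 7 1 8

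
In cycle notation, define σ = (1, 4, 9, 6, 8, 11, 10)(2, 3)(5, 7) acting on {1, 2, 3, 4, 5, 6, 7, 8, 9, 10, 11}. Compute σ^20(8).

6

8 lies in the 7-cycle (1, 4, 9, 6, 8, 11, 10).
Powers repeat with period 7 on this cycle, and 20 mod 7 = 6, so σ^20(8) = σ^6(8).
Stepping 6 places around the cycle: 8 → 11 → 10 → 1 → 4 → 9 → 6.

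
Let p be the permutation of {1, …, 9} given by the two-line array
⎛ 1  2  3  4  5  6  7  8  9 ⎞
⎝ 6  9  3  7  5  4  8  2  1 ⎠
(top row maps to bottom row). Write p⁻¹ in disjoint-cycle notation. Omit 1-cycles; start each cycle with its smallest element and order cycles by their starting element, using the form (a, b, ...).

(1, 9, 2, 8, 7, 4, 6)

The cycle decomposition of p is (1, 6, 4, 7, 8, 2, 9).
Reversing each cycle (and rotating so the smallest element leads) gives p⁻¹ = (1, 9, 2, 8, 7, 4, 6).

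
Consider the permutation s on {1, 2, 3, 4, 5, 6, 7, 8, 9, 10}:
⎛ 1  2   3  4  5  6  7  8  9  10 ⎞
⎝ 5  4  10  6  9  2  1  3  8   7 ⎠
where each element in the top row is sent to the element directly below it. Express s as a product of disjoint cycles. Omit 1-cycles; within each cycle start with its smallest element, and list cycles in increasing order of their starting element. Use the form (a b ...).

(1 5 9 8 3 10 7)(2 4 6)

From 1: 1 → 5 → 9 → 8 → 3 → 10 → 7 → 1, closing the cycle (1 5 9 8 3 10 7).
Continuing from each remaining unvisited element yields (1 5 9 8 3 10 7)(2 4 6).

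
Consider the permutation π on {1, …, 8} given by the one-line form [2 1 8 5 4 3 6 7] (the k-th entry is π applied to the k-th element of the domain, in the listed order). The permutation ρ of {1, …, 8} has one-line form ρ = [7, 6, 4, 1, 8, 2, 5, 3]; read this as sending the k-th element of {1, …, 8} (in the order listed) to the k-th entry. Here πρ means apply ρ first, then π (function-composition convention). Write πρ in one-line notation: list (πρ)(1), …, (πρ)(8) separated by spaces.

(πρ)(x) = π(ρ(x)). Computing each image: π(ρ(1)) = π(7) = 6, π(ρ(2)) = π(6) = 3, π(ρ(3)) = π(4) = 5, π(ρ(4)) = π(1) = 2, π(ρ(5)) = π(8) = 7, π(ρ(6)) = π(2) = 1, π(ρ(7)) = π(5) = 4, π(ρ(8)) = π(3) = 8.
Hence πρ = [6 3 5 2 7 1 4 8].

6 3 5 2 7 1 4 8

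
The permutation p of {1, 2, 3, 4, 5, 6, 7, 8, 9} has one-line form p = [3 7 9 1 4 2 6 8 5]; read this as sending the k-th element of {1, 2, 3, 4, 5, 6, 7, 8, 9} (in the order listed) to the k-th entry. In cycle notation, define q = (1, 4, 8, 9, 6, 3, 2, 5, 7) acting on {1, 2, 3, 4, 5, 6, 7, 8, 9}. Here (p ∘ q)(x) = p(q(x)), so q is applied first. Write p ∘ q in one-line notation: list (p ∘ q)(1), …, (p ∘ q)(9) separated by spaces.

1 4 7 8 6 9 3 5 2

For each element, apply q then p: 1 → 4 → 1; 2 → 5 → 4; 3 → 2 → 7; 4 → 8 → 8; 5 → 7 → 6; 6 → 3 → 9; 7 → 1 → 3; 8 → 9 → 5; 9 → 6 → 2.
Collecting the images, p ∘ q = [1 4 7 8 6 9 3 5 2].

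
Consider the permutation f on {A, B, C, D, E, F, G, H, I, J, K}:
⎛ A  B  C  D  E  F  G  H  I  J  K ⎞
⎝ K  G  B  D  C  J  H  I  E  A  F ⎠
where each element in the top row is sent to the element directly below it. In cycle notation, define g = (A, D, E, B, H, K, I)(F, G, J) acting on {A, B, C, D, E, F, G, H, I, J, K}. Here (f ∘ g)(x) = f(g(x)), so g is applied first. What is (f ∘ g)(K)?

E

First apply g: g(K) = I, then f(I) = E. Thus (f ∘ g)(K) = E.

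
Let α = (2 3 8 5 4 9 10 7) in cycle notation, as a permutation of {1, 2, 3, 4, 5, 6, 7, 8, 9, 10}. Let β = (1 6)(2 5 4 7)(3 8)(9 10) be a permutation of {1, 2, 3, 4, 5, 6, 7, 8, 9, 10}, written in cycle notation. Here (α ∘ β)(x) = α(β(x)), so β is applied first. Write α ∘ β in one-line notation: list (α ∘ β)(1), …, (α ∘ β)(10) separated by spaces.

6 4 5 2 9 1 3 8 7 10

(α ∘ β)(x) = α(β(x)). Computing each image: α(β(1)) = α(6) = 6, α(β(2)) = α(5) = 4, α(β(3)) = α(8) = 5, α(β(4)) = α(7) = 2, α(β(5)) = α(4) = 9, α(β(6)) = α(1) = 1, α(β(7)) = α(2) = 3, α(β(8)) = α(3) = 8, α(β(9)) = α(10) = 7, α(β(10)) = α(9) = 10.
Hence α ∘ β = [6 4 5 2 9 1 3 8 7 10].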